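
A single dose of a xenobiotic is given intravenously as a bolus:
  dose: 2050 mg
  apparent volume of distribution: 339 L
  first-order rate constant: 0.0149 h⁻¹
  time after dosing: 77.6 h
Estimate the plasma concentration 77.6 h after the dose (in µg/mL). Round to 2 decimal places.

C₀ = Dose / Vd = 2050 / 339 = 6.047 mg/L
C = C₀ · e^(−k·t) = 6.047 × e^(−0.01490 × 77.6)
  = 6.047 × 0.3147 = 1.903 mg/L
(1.903 mg/L = 1.903 µg/mL)

1.90 µg/mL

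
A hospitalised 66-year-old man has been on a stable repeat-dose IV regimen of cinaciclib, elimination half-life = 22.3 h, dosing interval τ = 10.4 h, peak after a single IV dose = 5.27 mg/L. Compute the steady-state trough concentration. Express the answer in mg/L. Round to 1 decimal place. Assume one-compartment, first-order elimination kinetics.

13.8 mg/L

k = ln2 / t½ = 0.693147 / 22.3 = 0.03108 h⁻¹
e^(−kτ) = e^(−0.03108 × 10.4) = 0.7238
Accumulation ratio R = 1 / (1 − e^(−kτ)) = 1 / (1 − 0.7238) = 3.621
Steady-state trough = C₀ × R × e^(−kτ) = 5.27 × 3.621 × 0.7238 = 13.81 mg/L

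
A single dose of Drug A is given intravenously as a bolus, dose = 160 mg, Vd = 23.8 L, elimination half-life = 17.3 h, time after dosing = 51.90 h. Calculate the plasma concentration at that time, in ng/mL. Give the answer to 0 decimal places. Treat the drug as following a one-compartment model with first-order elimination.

C₀ = Dose / Vd = 160.0 / 23.8 = 6.723 mg/L
k = ln2 / t½ = 0.693147 / 17.3 = 0.04007 h⁻¹
t / t½ = 51.90 / 17.3 = 3 half-lives
C = C₀ × (1/2)^3 = 6.723 × 0.1250 = 0.8404 mg/L
Convert: 0.8404 mg/L × 1000 = 840.4 ng/mL

840 ng/mL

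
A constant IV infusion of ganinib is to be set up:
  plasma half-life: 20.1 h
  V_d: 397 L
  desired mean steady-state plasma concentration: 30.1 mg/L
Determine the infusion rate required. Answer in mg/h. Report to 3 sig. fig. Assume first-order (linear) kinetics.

412 mg/h

k = ln2 / t½ = 0.693147 / 20.1 = 0.03448 h⁻¹
CL = k × Vd = 0.03448 × 397 = 13.69 L/h
At steady state, infusion rate R₀ = Css × CL = 30.1 × 13.69 = 412.1 mg/h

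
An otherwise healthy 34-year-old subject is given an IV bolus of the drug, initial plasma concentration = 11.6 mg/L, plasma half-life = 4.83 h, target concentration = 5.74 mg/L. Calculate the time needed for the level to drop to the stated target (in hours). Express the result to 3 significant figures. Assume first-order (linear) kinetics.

k = ln2 / t½ = 0.693147 / 4.83 = 0.1435 h⁻¹
t = ln(C₀ / C) / k = ln(11.60 / 5.74) / 0.1435
  = ln(2.021) / 0.1435 = 0.7036 / 0.1435 = 4.903 h

4.90 h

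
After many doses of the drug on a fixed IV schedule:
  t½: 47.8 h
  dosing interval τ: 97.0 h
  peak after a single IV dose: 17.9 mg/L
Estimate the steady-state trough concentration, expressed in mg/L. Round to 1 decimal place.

5.8 mg/L

k = ln2 / t½ = 0.693147 / 47.8 = 0.01450 h⁻¹
e^(−kτ) = e^(−0.01450 × 97.0) = 0.2450
Accumulation ratio R = 1 / (1 − e^(−kτ)) = 1 / (1 − 0.2450) = 1.325
Steady-state trough = C₀ × R × e^(−kτ) = 17.9 × 1.325 × 0.2450 = 5.811 mg/L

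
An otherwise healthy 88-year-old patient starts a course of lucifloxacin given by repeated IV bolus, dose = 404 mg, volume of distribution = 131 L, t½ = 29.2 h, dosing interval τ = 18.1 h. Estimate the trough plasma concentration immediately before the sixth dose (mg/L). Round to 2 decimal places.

5.08 mg/L

C₀ per dose = Dose / Vd = 404 / 131 = 3.084 mg/L
k = ln2 / t½ = 0.693147 / 29.2 = 0.02374 h⁻¹
Fraction remaining after one interval: r = e^(−kτ) = e^(−0.02374 × 18.1) = 0.6507
Before dose 6, 5 doses have been given (aged 1τ, 2τ, 3τ, 4τ, 5τ).
C_trough = C₀ × (r + r² + … + r^5) = C₀ × r(1−r^5)/(1−r)
        = 3.084 × 0.6507 × (1 − 0.1167) / (1 − 0.6507) = 5.075 mg/L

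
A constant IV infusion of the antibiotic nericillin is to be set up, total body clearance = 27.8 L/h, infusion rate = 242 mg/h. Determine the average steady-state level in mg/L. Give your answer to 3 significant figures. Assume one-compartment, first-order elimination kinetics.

8.71 mg/L

At steady state Css = R₀ / CL = 242 / 27.80 = 8.705 mg/L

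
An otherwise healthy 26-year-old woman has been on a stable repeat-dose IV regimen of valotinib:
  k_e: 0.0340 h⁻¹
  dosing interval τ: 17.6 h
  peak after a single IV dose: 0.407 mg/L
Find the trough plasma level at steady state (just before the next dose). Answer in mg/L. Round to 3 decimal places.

0.497 mg/L

e^(−kτ) = e^(−0.03400 × 17.6) = 0.5497
Accumulation ratio R = 1 / (1 − e^(−kτ)) = 1 / (1 − 0.5497) = 2.221
Steady-state trough = C₀ × R × e^(−kτ) = 0.407 × 2.221 × 0.5497 = 0.4969 mg/L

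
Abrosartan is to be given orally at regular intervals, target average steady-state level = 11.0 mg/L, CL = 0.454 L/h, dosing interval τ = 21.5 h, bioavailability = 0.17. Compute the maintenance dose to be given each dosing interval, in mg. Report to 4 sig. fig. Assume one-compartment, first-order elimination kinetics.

631.6 mg

At steady state, F × (Dose/τ) = Css × CL.
Dose = Css × CL × τ / F = 11.0 × 0.4540 × 21.5 / 0.17 = 631.6 mg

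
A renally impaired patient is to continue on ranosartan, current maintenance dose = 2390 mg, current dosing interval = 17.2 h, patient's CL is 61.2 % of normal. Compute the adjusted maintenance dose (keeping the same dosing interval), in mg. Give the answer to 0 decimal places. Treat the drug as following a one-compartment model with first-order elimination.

1463 mg

To keep the same average steady-state level, dosing rate must scale with clearance.
CL ratio = 61.2 / 100 = 0.6120
New dose (same interval) = 2390 × 0.6120 = 1463 mg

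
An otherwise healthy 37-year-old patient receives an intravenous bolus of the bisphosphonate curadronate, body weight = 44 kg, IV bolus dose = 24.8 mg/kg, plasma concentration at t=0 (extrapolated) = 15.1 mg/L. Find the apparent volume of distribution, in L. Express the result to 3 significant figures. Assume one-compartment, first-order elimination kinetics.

Dose = 24.8 × 44 = 1091 mg
Vd = Dose / C₀ = 1091 / 15.1 = 72.25 L

72.3 L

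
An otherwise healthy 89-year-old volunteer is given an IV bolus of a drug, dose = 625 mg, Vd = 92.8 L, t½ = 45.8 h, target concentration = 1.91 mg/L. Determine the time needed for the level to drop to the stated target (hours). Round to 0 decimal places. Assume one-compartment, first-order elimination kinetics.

C₀ = Dose / Vd = 625.0 / 92.8 = 6.735 mg/L
k = ln2 / t½ = 0.693147 / 45.8 = 0.01513 h⁻¹
t = ln(C₀ / C) / k = ln(6.735 / 1.91) / 0.01513
  = ln(3.526) / 0.01513 = 1.260 / 0.01513 = 83.28 h

83 h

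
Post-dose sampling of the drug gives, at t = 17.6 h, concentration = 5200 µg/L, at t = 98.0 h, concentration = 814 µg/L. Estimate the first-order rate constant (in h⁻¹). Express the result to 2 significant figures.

k = ln(C₁/C₂) / (t₂ − t₁) = ln(5200/814) / (98.0 − 17.6)
  = 1.854 / 80.40 = 0.02306 h⁻¹

0.023 h⁻¹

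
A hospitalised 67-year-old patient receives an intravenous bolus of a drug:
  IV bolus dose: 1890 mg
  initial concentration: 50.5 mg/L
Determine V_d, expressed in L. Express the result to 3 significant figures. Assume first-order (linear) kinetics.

37.4 L

Vd = Dose / C₀ = 1890 / 50.5 = 37.43 L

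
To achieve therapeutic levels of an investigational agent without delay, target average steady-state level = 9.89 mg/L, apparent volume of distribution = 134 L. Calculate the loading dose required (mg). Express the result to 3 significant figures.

1330 mg

LD = Css × Vd = 9.89 × 134 = 1325 mg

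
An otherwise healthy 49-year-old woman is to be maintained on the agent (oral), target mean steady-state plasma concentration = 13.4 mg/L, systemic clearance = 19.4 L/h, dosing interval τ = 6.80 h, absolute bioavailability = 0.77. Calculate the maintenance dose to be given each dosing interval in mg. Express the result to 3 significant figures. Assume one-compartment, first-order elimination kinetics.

At steady state, F × (Dose/τ) = Css × CL.
Dose = Css × CL × τ / F = 13.4 × 19.40 × 6.80 / 0.77 = 2296 mg

2300 mg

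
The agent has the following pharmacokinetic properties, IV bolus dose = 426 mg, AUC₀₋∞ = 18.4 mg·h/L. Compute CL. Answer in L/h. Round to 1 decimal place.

CL = Dose / AUC = 426 / 18.4 = 23.15 L/h

23.2 L/h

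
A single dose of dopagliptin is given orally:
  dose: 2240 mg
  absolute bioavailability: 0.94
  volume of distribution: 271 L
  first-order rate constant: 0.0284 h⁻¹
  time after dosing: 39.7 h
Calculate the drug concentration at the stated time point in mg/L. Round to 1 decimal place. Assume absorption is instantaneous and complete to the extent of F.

Amount reaching circulation = F × Dose = 0.94 × 2240 = 2106 mg
C₀ = F·Dose / Vd = 2106 / 271 = 7.771 mg/L
C = C₀ · e^(−k·t) = 7.771 × e^(−0.02840 × 39.7)
  = 7.771 × 0.3238 = 2.516 mg/L

2.5 mg/L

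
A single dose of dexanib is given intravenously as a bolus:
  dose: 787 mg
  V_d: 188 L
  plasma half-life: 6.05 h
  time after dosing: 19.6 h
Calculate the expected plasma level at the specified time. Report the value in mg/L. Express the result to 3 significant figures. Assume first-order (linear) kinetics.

0.443 mg/L

C₀ = Dose / Vd = 787.0 / 188 = 4.186 mg/L
k = ln2 / t½ = 0.693147 / 6.05 = 0.1146 h⁻¹
C = C₀ · e^(−k·t) = 4.186 × e^(−0.1146 × 19.6)
  = 4.186 × 0.1058 = 0.4429 mg/L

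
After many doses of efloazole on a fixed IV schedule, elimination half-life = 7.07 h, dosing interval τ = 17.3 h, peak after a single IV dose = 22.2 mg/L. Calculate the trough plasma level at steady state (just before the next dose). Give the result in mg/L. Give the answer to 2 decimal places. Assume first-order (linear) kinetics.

4.99 mg/L

k = ln2 / t½ = 0.693147 / 7.07 = 0.09804 h⁻¹
e^(−kτ) = e^(−0.09804 × 17.3) = 0.1834
Accumulation ratio R = 1 / (1 − e^(−kτ)) = 1 / (1 − 0.1834) = 1.225
Steady-state trough = C₀ × R × e^(−kτ) = 22.2 × 1.225 × 0.1834 = 4.988 mg/L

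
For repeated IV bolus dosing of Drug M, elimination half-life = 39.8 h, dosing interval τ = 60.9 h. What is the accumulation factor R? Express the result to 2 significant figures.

1.5

k = ln2 / t½ = 0.693147 / 39.8 = 0.01742 h⁻¹
e^(−kτ) = e^(−0.01742 × 60.9) = 0.3462
Accumulation ratio R = 1 / (1 − e^(−kτ)) = 1 / (1 − 0.3462) = 1.530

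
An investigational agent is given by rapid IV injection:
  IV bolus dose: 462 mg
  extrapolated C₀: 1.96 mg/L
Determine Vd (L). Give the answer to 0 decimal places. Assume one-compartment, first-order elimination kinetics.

Vd = Dose / C₀ = 462.0 / 1.96 = 235.7 L

236 L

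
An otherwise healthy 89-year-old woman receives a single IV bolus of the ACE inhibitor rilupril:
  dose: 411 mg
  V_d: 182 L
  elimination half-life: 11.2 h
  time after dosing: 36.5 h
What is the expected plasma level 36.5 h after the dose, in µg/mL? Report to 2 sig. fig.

0.24 µg/mL

C₀ = Dose / Vd = 411.0 / 182 = 2.258 mg/L
k = ln2 / t½ = 0.693147 / 11.2 = 0.06189 h⁻¹
C = C₀ · e^(−k·t) = 2.258 × e^(−0.06189 × 36.5)
  = 2.258 × 0.1045 = 0.2360 mg/L
(0.2360 mg/L = 0.2360 µg/mL)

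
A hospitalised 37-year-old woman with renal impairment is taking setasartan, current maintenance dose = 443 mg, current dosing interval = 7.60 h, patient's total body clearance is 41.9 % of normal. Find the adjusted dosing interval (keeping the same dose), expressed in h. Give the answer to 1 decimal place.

To keep the same average steady-state level, dosing rate must scale with clearance.
CL ratio = 41.9 / 100 = 0.4190
New interval (same dose) = 7.60 / 0.4190 = 18.14 h

18.1 h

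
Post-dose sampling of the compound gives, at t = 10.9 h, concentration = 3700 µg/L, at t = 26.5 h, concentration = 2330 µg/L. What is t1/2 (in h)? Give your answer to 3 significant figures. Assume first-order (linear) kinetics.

k = ln(C₁/C₂) / (t₂ − t₁) = ln(3700/2330) / (26.5 − 10.9)
  = 0.4625 / 15.60 = 0.02965 h⁻¹
t½ = ln2 / k = 0.693147 / 0.02965 = 23.38 h

23.4 h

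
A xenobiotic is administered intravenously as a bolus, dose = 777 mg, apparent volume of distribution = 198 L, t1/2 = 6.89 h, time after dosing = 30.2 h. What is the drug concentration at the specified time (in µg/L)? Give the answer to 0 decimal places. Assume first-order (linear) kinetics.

188 µg/L

C₀ = Dose / Vd = 777.0 / 198 = 3.924 mg/L
k = ln2 / t½ = 0.693147 / 6.89 = 0.1006 h⁻¹
C = C₀ · e^(−k·t) = 3.924 × e^(−0.1006 × 30.2)
  = 3.924 × 0.04792 = 0.1880 mg/L
Convert: 0.1880 mg/L × 1000 = 188.0 µg/L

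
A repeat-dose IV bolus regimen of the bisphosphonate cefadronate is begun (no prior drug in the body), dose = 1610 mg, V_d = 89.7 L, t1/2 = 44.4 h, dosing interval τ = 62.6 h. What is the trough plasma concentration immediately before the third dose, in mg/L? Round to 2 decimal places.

9.30 mg/L

C₀ per dose = Dose / Vd = 1610 / 89.7 = 17.95 mg/L
k = ln2 / t½ = 0.693147 / 44.4 = 0.01561 h⁻¹
Fraction remaining after one interval: r = e^(−kτ) = e^(−0.01561 × 62.6) = 0.3764
Before dose 3, 2 doses have been given (aged 1τ, 2τ).
C_trough = C₀ × (r + r²) = 17.95 × (0.3764 + 0.1417) = 9.300 mg/L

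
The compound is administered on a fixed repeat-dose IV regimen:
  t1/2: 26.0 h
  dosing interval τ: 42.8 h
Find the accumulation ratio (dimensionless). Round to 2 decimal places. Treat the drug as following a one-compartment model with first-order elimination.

k = ln2 / t½ = 0.693147 / 26.0 = 0.02666 h⁻¹
e^(−kτ) = e^(−0.02666 × 42.8) = 0.3195
Accumulation ratio R = 1 / (1 − e^(−kτ)) = 1 / (1 − 0.3195) = 1.470

1.47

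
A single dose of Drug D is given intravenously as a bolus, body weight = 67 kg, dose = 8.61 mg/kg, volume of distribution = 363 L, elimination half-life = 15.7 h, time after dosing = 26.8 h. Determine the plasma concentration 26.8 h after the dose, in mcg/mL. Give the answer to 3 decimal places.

0.487 mcg/mL

Total dose = 8.61 × 67 = 576.9 mg
C₀ = Dose / Vd = 576.9 / 363 = 1.589 mg/L
k = ln2 / t½ = 0.693147 / 15.7 = 0.04415 h⁻¹
C = C₀ · e^(−k·t) = 1.589 × e^(−0.04415 × 26.8)
  = 1.589 × 0.3063 = 0.4867 mg/L
(0.4867 mg/L = 0.4867 mcg/mL)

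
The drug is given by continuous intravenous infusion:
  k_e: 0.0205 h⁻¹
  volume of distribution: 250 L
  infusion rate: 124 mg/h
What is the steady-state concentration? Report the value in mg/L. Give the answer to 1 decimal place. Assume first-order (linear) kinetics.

24.2 mg/L

CL = k × Vd = 0.02050 × 250 = 5.125 L/h
At steady state Css = R₀ / CL = 124 / 5.125 = 24.20 mg/L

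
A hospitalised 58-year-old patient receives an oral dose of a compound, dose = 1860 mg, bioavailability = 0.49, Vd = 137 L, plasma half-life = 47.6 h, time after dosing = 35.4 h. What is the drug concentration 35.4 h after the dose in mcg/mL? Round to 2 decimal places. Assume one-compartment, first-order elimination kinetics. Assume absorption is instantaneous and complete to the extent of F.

3.97 mcg/mL

Amount reaching circulation = F × Dose = 0.49 × 1860 = 911.4 mg
C₀ = F·Dose / Vd = 911.4 / 137 = 6.653 mg/L
k = ln2 / t½ = 0.693147 / 47.6 = 0.01456 h⁻¹
C = C₀ · e^(−k·t) = 6.653 × e^(−0.01456 × 35.4)
  = 6.653 × 0.5972 = 3.973 mg/L
(3.973 mg/L = 3.973 mcg/mL)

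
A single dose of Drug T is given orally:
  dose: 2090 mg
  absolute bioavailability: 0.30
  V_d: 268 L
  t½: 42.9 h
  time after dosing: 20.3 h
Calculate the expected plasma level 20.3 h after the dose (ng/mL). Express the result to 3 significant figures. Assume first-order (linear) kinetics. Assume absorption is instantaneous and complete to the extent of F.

Amount reaching circulation = F × Dose = 0.30 × 2090 = 627.0 mg
C₀ = F·Dose / Vd = 627.0 / 268 = 2.340 mg/L
k = ln2 / t½ = 0.693147 / 42.9 = 0.01616 h⁻¹
C = C₀ · e^(−k·t) = 2.340 × e^(−0.01616 × 20.3)
  = 2.340 × 0.7203 = 1.686 mg/L
Convert: 1.686 mg/L × 1000 = 1686 ng/mL

1690 ng/mL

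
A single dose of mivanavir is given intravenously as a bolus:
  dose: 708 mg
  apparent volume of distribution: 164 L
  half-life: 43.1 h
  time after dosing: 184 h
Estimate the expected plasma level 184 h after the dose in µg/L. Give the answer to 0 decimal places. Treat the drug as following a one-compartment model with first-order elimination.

C₀ = Dose / Vd = 708.0 / 164 = 4.317 mg/L
k = ln2 / t½ = 0.693147 / 43.1 = 0.01608 h⁻¹
C = C₀ · e^(−k·t) = 4.317 × e^(−0.01608 × 184)
  = 4.317 × 0.05189 = 0.2240 mg/L
Convert: 0.2240 mg/L × 1000 = 224.0 µg/L

224 µg/L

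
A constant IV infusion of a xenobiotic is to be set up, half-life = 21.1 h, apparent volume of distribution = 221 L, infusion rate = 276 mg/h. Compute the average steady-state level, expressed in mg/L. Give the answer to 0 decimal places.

38 mg/L

k = ln2 / t½ = 0.693147 / 21.1 = 0.03285 h⁻¹
CL = k × Vd = 0.03285 × 221 = 7.260 L/h
At steady state Css = R₀ / CL = 276 / 7.260 = 38.02 mg/L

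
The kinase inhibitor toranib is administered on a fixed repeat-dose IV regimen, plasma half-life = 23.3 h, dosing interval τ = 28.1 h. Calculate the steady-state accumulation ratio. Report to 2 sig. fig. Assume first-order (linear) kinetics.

k = ln2 / t½ = 0.693147 / 23.3 = 0.02975 h⁻¹
e^(−kτ) = e^(−0.02975 × 28.1) = 0.4335
Accumulation ratio R = 1 / (1 − e^(−kτ)) = 1 / (1 − 0.4335) = 1.765

1.8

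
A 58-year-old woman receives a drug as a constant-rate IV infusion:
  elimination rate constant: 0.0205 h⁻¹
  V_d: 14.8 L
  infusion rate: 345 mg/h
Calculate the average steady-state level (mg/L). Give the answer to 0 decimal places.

1137 mg/L

CL = k × Vd = 0.02050 × 14.8 = 0.3034 L/h
At steady state Css = R₀ / CL = 345 / 0.3034 = 1137 mg/L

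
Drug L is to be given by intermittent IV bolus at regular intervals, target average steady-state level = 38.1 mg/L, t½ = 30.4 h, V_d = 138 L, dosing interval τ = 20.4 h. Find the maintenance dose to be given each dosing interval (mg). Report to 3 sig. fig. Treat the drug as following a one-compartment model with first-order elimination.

2450 mg

k = ln2 / t½ = 0.693147 / 30.4 = 0.02280 h⁻¹
CL = k × Vd = 0.02280 × 138 = 3.146 L/h
At steady state, Dose/τ = Css × CL.
Dose = Css × CL × τ = 38.1 × 3.146 × 20.4 = 2445 mg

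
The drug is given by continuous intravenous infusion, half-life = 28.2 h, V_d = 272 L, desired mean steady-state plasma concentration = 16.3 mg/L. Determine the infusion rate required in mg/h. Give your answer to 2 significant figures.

k = ln2 / t½ = 0.693147 / 28.2 = 0.02458 h⁻¹
CL = k × Vd = 0.02458 × 272 = 6.686 L/h
At steady state, infusion rate R₀ = Css × CL = 16.3 × 6.686 = 109.0 mg/h

110 mg/h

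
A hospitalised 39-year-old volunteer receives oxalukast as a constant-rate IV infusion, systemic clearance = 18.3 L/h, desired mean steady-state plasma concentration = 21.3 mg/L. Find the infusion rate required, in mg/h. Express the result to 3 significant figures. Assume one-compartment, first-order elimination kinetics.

At steady state, infusion rate R₀ = Css × CL = 21.3 × 18.30 = 389.8 mg/h

390 mg/h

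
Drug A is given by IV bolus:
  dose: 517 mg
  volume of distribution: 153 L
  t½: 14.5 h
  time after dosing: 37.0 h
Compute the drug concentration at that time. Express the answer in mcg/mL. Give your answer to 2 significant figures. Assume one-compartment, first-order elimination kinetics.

C₀ = Dose / Vd = 517.0 / 153 = 3.379 mg/L
k = ln2 / t½ = 0.693147 / 14.5 = 0.04780 h⁻¹
C = C₀ · e^(−k·t) = 3.379 × e^(−0.04780 × 37.0)
  = 3.379 × 0.1706 = 0.5765 mg/L
(0.5765 mg/L = 0.5765 mcg/mL)

0.58 mcg/mL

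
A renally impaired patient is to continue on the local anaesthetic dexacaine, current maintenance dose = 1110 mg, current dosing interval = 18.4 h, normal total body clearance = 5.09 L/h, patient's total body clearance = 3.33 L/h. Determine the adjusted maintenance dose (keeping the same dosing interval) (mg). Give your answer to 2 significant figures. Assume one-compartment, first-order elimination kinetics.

730 mg

To keep the same average steady-state level, dosing rate must scale with clearance.
CL ratio = 3.33 / 5.09 = 0.6542
New dose (same interval) = 1110 × 0.6542 = 726.2 mg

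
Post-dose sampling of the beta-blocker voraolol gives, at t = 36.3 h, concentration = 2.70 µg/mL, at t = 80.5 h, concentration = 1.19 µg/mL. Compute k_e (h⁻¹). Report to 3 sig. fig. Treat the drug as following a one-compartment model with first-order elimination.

0.0185 h⁻¹

k = ln(C₁/C₂) / (t₂ − t₁) = ln(2.70/1.19) / (80.5 − 36.3)
  = 0.8193 / 44.20 = 0.01854 h⁻¹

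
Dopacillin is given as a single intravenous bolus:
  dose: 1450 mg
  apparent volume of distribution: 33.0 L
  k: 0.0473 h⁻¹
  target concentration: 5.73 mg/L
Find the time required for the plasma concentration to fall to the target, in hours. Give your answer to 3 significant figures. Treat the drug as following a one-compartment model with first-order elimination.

43.1 h

C₀ = Dose / Vd = 1450 / 33.0 = 43.94 mg/L
t = ln(C₀ / C) / k = ln(43.94 / 5.73) / 0.04730
  = ln(7.668) / 0.04730 = 2.037 / 0.04730 = 43.07 h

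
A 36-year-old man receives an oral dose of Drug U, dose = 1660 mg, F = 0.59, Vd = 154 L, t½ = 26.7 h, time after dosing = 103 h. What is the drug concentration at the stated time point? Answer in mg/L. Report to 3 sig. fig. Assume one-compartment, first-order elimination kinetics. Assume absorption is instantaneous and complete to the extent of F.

Amount reaching circulation = F × Dose = 0.59 × 1660 = 979.4 mg
C₀ = F·Dose / Vd = 979.4 / 154 = 6.360 mg/L
k = ln2 / t½ = 0.693147 / 26.7 = 0.02596 h⁻¹
C = C₀ · e^(−k·t) = 6.360 × e^(−0.02596 × 103)
  = 6.360 × 0.06898 = 0.4387 mg/L

0.439 mg/L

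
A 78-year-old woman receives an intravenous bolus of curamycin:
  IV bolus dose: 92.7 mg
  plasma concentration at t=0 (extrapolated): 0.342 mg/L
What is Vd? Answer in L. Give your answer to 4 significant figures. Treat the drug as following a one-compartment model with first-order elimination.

271.1 L

Vd = Dose / C₀ = 92.70 / 0.342 = 271.1 L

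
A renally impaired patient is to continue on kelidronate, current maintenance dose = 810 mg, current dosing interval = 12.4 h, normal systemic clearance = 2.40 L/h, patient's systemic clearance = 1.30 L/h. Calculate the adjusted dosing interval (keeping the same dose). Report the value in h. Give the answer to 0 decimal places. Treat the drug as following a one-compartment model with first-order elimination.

23 h

To keep the same average steady-state level, dosing rate must scale with clearance.
CL ratio = 1.30 / 2.40 = 0.5417
New interval (same dose) = 12.4 / 0.5417 = 22.89 h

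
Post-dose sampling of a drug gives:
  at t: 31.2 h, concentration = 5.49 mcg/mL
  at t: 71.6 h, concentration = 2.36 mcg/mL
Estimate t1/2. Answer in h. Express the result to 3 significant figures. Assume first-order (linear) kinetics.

33.2 h

k = ln(C₁/C₂) / (t₂ − t₁) = ln(5.49/2.36) / (71.6 − 31.2)
  = 0.8443 / 40.40 = 0.02090 h⁻¹
t½ = ln2 / k = 0.693147 / 0.02090 = 33.16 h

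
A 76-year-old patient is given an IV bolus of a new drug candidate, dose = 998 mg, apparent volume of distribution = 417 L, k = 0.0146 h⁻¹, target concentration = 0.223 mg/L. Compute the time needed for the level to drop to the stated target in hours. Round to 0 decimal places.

C₀ = Dose / Vd = 998.0 / 417 = 2.393 mg/L
t = ln(C₀ / C) / k = ln(2.393 / 0.223) / 0.01460
  = ln(10.73) / 0.01460 = 2.373 / 0.01460 = 162.5 h

163 h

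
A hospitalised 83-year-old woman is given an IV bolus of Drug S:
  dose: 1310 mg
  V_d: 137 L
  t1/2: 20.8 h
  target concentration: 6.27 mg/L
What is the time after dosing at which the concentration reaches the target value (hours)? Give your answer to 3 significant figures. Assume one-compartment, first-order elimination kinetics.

12.7 h

C₀ = Dose / Vd = 1310 / 137 = 9.562 mg/L
k = ln2 / t½ = 0.693147 / 20.8 = 0.03332 h⁻¹
t = ln(C₀ / C) / k = ln(9.562 / 6.27) / 0.03332
  = ln(1.525) / 0.03332 = 0.4220 / 0.03332 = 12.67 h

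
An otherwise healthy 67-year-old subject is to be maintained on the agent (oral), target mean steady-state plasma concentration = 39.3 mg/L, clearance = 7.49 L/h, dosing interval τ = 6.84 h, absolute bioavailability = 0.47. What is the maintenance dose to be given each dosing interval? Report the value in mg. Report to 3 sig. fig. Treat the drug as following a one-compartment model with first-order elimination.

4280 mg

At steady state, F × (Dose/τ) = Css × CL.
Dose = Css × CL × τ / F = 39.3 × 7.490 × 6.84 / 0.47 = 4284 mg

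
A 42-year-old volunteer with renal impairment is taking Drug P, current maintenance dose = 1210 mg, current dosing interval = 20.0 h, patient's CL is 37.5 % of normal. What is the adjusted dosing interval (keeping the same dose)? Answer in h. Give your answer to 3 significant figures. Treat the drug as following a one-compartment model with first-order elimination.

53.3 h

To keep the same average steady-state level, dosing rate must scale with clearance.
CL ratio = 37.5 / 100 = 0.3750
New interval (same dose) = 20.0 / 0.3750 = 53.33 h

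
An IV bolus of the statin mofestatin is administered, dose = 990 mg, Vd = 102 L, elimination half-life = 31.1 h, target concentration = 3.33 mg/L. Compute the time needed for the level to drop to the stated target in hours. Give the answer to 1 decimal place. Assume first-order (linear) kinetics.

C₀ = Dose / Vd = 990.0 / 102 = 9.706 mg/L
k = ln2 / t½ = 0.693147 / 31.1 = 0.02229 h⁻¹
t = ln(C₀ / C) / k = ln(9.706 / 3.33) / 0.02229
  = ln(2.915) / 0.02229 = 1.070 / 0.02229 = 48.00 h

48.0 h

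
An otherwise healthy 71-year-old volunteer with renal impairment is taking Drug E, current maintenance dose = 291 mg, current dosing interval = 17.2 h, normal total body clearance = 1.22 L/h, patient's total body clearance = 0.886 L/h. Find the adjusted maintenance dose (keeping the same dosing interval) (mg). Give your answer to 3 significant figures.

To keep the same average steady-state level, dosing rate must scale with clearance.
CL ratio = 0.886 / 1.22 = 0.7262
New dose (same interval) = 291 × 0.7262 = 211.3 mg

211 mg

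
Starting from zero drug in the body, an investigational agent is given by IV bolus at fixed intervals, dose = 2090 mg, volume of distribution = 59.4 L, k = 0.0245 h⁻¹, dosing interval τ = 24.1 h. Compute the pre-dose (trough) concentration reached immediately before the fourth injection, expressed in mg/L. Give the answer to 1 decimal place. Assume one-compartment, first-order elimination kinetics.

C₀ per dose = Dose / Vd = 2090 / 59.4 = 35.19 mg/L
Fraction remaining after one interval: r = e^(−kτ) = e^(−0.02450 × 24.1) = 0.5541
Before dose 4, 3 doses have been given (aged 1τ, 2τ, 3τ).
C_trough = C₀ × (r + r² + … + r^3) = C₀ × r(1−r^3)/(1−r)
        = 35.19 × 0.5541 × (1 − 0.1701) / (1 − 0.5541) = 36.29 mg/L

36.3 mg/L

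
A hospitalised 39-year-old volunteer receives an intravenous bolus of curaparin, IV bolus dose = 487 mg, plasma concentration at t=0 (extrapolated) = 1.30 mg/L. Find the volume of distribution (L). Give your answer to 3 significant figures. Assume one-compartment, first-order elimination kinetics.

375 L

Vd = Dose / C₀ = 487.0 / 1.30 = 374.6 L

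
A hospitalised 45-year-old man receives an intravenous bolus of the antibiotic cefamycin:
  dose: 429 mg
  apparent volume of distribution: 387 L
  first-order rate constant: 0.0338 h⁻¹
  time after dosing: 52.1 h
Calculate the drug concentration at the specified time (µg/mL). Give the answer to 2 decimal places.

0.19 µg/mL

C₀ = Dose / Vd = 429.0 / 387 = 1.109 mg/L
C = C₀ · e^(−k·t) = 1.109 × e^(−0.03380 × 52.1)
  = 1.109 × 0.1719 = 0.1906 mg/L
(0.1906 mg/L = 0.1906 µg/mL)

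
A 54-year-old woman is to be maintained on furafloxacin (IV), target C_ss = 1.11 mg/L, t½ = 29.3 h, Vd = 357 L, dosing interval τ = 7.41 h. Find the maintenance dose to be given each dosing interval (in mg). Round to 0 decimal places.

69 mg

k = ln2 / t½ = 0.693147 / 29.3 = 0.02366 h⁻¹
CL = k × Vd = 0.02366 × 357 = 8.447 L/h
At steady state, Dose/τ = Css × CL.
Dose = Css × CL × τ = 1.11 × 8.447 × 7.41 = 69.48 mg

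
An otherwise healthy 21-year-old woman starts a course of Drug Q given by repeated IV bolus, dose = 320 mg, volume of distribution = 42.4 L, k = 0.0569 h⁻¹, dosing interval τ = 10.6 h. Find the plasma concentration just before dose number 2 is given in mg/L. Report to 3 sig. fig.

C₀ per dose = Dose / Vd = 320 / 42.4 = 7.547 mg/L
Fraction remaining after one interval: r = e^(−kτ) = e^(−0.05690 × 10.6) = 0.5471
Before dose 2, 1 dose has been given (aged 1τ).
C_trough = C₀ × r = 7.547 × 0.5471 = 4.129 mg/L

4.13 mg/L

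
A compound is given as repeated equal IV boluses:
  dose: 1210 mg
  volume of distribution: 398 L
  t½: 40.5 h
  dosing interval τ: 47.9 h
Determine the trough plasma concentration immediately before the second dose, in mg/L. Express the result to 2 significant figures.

1.3 mg/L

C₀ per dose = Dose / Vd = 1210 / 398 = 3.040 mg/L
k = ln2 / t½ = 0.693147 / 40.5 = 0.01711 h⁻¹
Fraction remaining after one interval: r = e^(−kτ) = e^(−0.01711 × 47.9) = 0.4406
Before dose 2, 1 dose has been given (aged 1τ).
C_trough = C₀ × r = 3.040 × 0.4406 = 1.339 mg/L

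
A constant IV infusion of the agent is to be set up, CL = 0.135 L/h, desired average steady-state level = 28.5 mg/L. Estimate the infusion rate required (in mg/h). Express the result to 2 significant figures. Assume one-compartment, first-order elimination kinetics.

3.8 mg/h

At steady state, infusion rate R₀ = Css × CL = 28.5 × 0.1350 = 3.848 mg/h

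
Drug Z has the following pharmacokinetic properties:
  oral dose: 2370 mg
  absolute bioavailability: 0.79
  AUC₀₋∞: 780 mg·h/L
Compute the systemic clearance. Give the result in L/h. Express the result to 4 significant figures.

CL = F·Dose / AUC = 0.79 × 2370 / 780 = 2.400 L/h

2.400 L/h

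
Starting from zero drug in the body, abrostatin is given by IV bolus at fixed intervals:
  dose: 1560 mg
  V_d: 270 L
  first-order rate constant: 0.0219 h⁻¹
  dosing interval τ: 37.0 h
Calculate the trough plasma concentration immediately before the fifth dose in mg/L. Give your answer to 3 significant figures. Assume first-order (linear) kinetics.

4.45 mg/L

C₀ per dose = Dose / Vd = 1560 / 270 = 5.778 mg/L
Fraction remaining after one interval: r = e^(−kτ) = e^(−0.02190 × 37.0) = 0.4447
Before dose 5, 4 doses have been given (aged 1τ, 2τ, 3τ, 4τ).
C_trough = C₀ × (r + r² + … + r^4) = C₀ × r(1−r^4)/(1−r)
        = 5.778 × 0.4447 × (1 − 0.03911) / (1 − 0.4447) = 4.446 mg/L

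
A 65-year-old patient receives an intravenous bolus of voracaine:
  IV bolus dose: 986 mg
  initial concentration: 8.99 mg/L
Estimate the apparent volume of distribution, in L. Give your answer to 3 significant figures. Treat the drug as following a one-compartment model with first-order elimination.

Vd = Dose / C₀ = 986.0 / 8.99 = 109.7 L

110 L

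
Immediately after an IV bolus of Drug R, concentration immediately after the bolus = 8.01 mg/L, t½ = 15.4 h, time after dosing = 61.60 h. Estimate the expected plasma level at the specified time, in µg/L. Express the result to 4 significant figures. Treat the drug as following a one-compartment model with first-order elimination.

k = ln2 / t½ = 0.693147 / 15.4 = 0.04501 h⁻¹
t / t½ = 61.60 / 15.4 = 4 half-lives
C = C₀ × (1/2)^4 = 8.010 × 0.06250 = 0.5006 mg/L
Convert: 0.5006 mg/L × 1000 = 500.6 µg/L

500.6 µg/L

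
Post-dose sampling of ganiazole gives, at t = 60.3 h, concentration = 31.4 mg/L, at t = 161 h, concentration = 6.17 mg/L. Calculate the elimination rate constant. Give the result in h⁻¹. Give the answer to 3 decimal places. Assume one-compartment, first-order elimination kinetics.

k = ln(C₁/C₂) / (t₂ − t₁) = ln(31.4/6.17) / (161 − 60.3)
  = 1.627 / 100.7 = 0.01616 h⁻¹

0.016 h⁻¹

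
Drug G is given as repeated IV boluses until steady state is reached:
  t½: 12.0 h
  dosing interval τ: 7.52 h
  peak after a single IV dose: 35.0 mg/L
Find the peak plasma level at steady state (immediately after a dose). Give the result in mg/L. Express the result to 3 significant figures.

99.3 mg/L

k = ln2 / t½ = 0.693147 / 12.0 = 0.05776 h⁻¹
e^(−kτ) = e^(−0.05776 × 7.52) = 0.6477
Accumulation ratio R = 1 / (1 − e^(−kτ)) = 1 / (1 − 0.6477) = 2.838
Steady-state peak = C₀ × R = 35.0 × 2.838 = 99.33 mg/L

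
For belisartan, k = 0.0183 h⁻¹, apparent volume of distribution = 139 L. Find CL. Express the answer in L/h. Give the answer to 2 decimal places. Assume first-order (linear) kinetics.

CL = k × Vd = 0.0183 × 139 = 2.544 L/h

2.54 L/h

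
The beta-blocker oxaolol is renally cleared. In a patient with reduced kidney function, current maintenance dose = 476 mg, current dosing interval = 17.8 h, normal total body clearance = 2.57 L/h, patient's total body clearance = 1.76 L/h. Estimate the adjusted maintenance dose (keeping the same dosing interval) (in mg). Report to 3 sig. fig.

To keep the same average steady-state level, dosing rate must scale with clearance.
CL ratio = 1.76 / 2.57 = 0.6848
New dose (same interval) = 476 × 0.6848 = 326.0 mg

326 mg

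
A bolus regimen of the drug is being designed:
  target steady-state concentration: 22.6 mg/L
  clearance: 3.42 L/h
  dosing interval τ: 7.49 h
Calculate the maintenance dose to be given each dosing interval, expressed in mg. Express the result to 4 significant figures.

At steady state, Dose/τ = Css × CL.
Dose = Css × CL × τ = 22.6 × 3.420 × 7.49 = 578.9 mg

578.9 mg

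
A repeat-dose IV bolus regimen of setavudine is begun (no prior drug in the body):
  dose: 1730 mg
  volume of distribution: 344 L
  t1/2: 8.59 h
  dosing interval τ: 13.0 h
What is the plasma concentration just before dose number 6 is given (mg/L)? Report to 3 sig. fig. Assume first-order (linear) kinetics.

2.70 mg/L

C₀ per dose = Dose / Vd = 1730 / 344 = 5.029 mg/L
k = ln2 / t½ = 0.693147 / 8.59 = 0.08069 h⁻¹
Fraction remaining after one interval: r = e^(−kτ) = e^(−0.08069 × 13.0) = 0.3503
Before dose 6, 5 doses have been given (aged 1τ, 2τ, 3τ, 4τ, 5τ).
C_trough = C₀ × (r + r² + … + r^5) = C₀ × r(1−r^5)/(1−r)
        = 5.029 × 0.3503 × (1 − 0.005275) / (1 − 0.3503) = 2.697 mg/L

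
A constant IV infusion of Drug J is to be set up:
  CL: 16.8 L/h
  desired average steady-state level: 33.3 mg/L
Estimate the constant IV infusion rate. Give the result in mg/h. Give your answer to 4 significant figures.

559.4 mg/h

At steady state, infusion rate R₀ = Css × CL = 33.3 × 16.80 = 559.4 mg/h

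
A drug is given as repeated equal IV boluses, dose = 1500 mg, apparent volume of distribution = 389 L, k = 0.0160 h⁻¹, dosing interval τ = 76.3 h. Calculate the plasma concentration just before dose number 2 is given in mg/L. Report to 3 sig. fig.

1.14 mg/L

C₀ per dose = Dose / Vd = 1500 / 389 = 3.856 mg/L
Fraction remaining after one interval: r = e^(−kτ) = e^(−0.01600 × 76.3) = 0.2950
Before dose 2, 1 dose has been given (aged 1τ).
C_trough = C₀ × r = 3.856 × 0.2950 = 1.138 mg/L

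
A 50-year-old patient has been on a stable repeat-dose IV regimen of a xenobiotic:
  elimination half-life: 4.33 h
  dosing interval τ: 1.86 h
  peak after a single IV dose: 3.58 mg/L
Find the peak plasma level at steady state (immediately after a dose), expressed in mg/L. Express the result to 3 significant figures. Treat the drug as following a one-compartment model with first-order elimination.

k = ln2 / t½ = 0.693147 / 4.33 = 0.1601 h⁻¹
e^(−kτ) = e^(−0.1601 × 1.86) = 0.7425
Accumulation ratio R = 1 / (1 − e^(−kτ)) = 1 / (1 − 0.7425) = 3.883
Steady-state peak = C₀ × R = 3.58 × 3.883 = 13.90 mg/L

13.9 mg/L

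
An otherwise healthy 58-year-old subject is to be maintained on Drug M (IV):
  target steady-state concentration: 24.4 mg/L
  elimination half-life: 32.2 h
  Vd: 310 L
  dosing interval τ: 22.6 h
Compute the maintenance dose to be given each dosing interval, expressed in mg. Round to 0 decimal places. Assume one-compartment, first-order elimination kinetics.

3680 mg

k = ln2 / t½ = 0.693147 / 32.2 = 0.02153 h⁻¹
CL = k × Vd = 0.02153 × 310 = 6.674 L/h
At steady state, Dose/τ = Css × CL.
Dose = Css × CL × τ = 24.4 × 6.674 × 22.6 = 3680 mg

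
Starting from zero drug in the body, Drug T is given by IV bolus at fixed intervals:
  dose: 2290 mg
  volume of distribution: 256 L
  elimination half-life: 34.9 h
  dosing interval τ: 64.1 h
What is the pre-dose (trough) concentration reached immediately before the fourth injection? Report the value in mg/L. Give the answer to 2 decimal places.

C₀ per dose = Dose / Vd = 2290 / 256 = 8.945 mg/L
k = ln2 / t½ = 0.693147 / 34.9 = 0.01986 h⁻¹
Fraction remaining after one interval: r = e^(−kτ) = e^(−0.01986 × 64.1) = 0.2800
Before dose 4, 3 doses have been given (aged 1τ, 2τ, 3τ).
C_trough = C₀ × (r + r² + … + r^3) = C₀ × r(1−r^3)/(1−r)
        = 8.945 × 0.2800 × (1 − 0.02195) / (1 − 0.2800) = 3.402 mg/L

3.40 mg/L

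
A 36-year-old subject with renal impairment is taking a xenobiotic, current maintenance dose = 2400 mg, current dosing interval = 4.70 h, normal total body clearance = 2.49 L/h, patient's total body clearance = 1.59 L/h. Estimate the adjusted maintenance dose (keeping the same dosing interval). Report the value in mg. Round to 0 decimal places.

To keep the same average steady-state level, dosing rate must scale with clearance.
CL ratio = 1.59 / 2.49 = 0.6386
New dose (same interval) = 2400 × 0.6386 = 1533 mg

1533 mg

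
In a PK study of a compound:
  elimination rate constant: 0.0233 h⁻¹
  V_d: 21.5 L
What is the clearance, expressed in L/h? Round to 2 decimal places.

CL = k × Vd = 0.0233 × 21.5 = 0.5010 L/h

0.50 L/h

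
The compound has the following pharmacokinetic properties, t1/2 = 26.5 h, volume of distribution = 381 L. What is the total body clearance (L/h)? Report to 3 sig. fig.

k = ln2 / t½ = 0.693147 / 26.5 = 0.02616 h⁻¹
CL = k × Vd = 0.02616 × 381 = 9.967 L/h

9.97 L/h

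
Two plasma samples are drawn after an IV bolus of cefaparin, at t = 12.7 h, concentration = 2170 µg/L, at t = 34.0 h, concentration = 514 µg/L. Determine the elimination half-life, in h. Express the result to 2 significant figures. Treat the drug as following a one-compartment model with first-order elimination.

k = ln(C₁/C₂) / (t₂ − t₁) = ln(2170/514) / (34.0 − 12.7)
  = 1.440 / 21.30 = 0.06761 h⁻¹
t½ = ln2 / k = 0.693147 / 0.06761 = 10.25 h

10 h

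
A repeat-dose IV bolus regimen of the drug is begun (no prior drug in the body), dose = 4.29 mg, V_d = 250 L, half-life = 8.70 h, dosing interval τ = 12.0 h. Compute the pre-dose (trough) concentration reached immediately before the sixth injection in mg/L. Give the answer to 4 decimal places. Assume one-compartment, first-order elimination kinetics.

C₀ per dose = Dose / Vd = 4.29 / 250 = 0.01716 mg/L
k = ln2 / t½ = 0.693147 / 8.70 = 0.07967 h⁻¹
Fraction remaining after one interval: r = e^(−kτ) = e^(−0.07967 × 12.0) = 0.3844
Before dose 6, 5 doses have been given (aged 1τ, 2τ, 3τ, 4τ, 5τ).
C_trough = C₀ × (r + r² + … + r^5) = C₀ × r(1−r^5)/(1−r)
        = 0.01716 × 0.3844 × (1 − 0.008393) / (1 − 0.3844) = 0.01063 mg/L

0.0106 mg/L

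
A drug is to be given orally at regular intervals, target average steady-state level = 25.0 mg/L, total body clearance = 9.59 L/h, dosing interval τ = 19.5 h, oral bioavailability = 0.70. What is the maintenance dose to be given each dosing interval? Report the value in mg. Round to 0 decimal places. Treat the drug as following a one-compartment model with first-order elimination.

At steady state, F × (Dose/τ) = Css × CL.
Dose = Css × CL × τ / F = 25.0 × 9.590 × 19.5 / 0.70 = 6679 mg

6679 mg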